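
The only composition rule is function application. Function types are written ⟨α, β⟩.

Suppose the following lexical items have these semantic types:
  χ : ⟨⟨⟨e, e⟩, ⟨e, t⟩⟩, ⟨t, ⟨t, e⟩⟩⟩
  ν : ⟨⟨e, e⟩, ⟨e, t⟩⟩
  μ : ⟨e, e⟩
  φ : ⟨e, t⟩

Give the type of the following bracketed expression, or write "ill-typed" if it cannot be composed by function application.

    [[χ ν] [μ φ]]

ill-typed

[χ ν]: functor χ : ⟨⟨⟨e, e⟩, ⟨e, t⟩⟩, ⟨t, ⟨t, e⟩⟩⟩, argument ν : ⟨⟨e, e⟩, ⟨e, t⟩⟩; result ⟨t, ⟨t, e⟩⟩.
[μ φ]: ⟨e, e⟩ with ⟨e, t⟩ — neither is a function whose domain matches the other; composition fails here.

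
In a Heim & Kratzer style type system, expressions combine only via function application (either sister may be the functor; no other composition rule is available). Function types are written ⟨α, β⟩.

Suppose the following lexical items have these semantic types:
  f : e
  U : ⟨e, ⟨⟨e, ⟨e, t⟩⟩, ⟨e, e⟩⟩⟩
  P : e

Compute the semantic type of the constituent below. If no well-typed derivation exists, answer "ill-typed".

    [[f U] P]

At [f U], U : ⟨e, ⟨⟨e, ⟨e, t⟩⟩, ⟨e, e⟩⟩⟩ takes f : e, giving ⟨⟨e, ⟨e, t⟩⟩, ⟨e, e⟩⟩.
[[f U] P]: ⟨⟨e, ⟨e, t⟩⟩, ⟨e, e⟩⟩ and e cannot combine by function application — type clash.

ill-typed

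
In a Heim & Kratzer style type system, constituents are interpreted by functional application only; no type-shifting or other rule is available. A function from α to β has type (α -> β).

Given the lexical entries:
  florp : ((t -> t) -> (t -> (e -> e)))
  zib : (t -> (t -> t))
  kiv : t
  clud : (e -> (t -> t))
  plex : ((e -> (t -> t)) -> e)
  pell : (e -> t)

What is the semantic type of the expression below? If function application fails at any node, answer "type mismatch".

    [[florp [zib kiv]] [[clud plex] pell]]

(e -> e)

[zib kiv]: zib is (t -> (t -> t)), kiv is t; result (t -> t).
[florp [zib kiv]]: florp is ((t -> t) -> (t -> (e -> e))), [zib kiv] is (t -> t); result (t -> (e -> e)).
[clud plex]: plex is ((e -> (t -> t)) -> e), clud is (e -> (t -> t)); result e.
[[clud plex] pell]: pell is (e -> t), [clud plex] is e; result t.
[[florp [zib kiv]] [[clud plex] pell]]: [florp [zib kiv]] is (t -> (e -> e)), [[clud plex] pell] is t; result (e -> e).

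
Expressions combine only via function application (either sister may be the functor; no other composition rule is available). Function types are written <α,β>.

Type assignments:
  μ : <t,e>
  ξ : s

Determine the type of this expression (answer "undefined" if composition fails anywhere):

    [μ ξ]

[μ ξ]: <t,e> and s cannot combine by function application — type clash.

undefined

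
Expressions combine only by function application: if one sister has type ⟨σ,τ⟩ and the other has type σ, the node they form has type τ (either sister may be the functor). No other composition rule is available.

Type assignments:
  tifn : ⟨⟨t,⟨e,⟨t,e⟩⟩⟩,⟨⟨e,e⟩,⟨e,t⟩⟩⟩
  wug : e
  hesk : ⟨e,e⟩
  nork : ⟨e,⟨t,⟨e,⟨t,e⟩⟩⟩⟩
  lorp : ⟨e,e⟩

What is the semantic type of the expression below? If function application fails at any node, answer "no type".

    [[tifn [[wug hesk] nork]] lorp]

At [wug hesk], hesk : ⟨e,e⟩ takes wug : e, giving e.
At [[wug hesk] nork], nork : ⟨e,⟨t,⟨e,⟨t,e⟩⟩⟩⟩ takes [wug hesk] : e, giving ⟨t,⟨e,⟨t,e⟩⟩⟩.
At [tifn [[wug hesk] nork]], tifn : ⟨⟨t,⟨e,⟨t,e⟩⟩⟩,⟨⟨e,e⟩,⟨e,t⟩⟩⟩ takes [[wug hesk] nork] : ⟨t,⟨e,⟨t,e⟩⟩⟩, giving ⟨⟨e,e⟩,⟨e,t⟩⟩.
At [[tifn [[wug hesk] nork]] lorp], [tifn [[wug hesk] nork]] : ⟨⟨e,e⟩,⟨e,t⟩⟩ takes lorp : ⟨e,e⟩, giving ⟨e,t⟩.

⟨e,t⟩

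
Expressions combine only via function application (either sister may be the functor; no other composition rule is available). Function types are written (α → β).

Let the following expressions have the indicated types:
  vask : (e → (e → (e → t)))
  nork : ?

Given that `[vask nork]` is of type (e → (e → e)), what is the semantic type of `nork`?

((e → (e → (e → t))) → (e → (e → e)))

For [vask nork] to have type (e → (e → e)) with vask of type (e → (e → (e → t))), nork must be the function: nork : ((e → (e → (e → t))) → (e → (e → e))).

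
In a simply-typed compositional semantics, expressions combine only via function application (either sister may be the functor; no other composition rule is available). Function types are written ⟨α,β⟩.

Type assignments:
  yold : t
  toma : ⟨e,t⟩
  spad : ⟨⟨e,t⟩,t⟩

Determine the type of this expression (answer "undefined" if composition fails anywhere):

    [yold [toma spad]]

At [toma spad], spad : ⟨⟨e,t⟩,t⟩ takes toma : ⟨e,t⟩, giving t.
[yold [toma spad]]: t and t cannot combine by function application — type clash.

undefined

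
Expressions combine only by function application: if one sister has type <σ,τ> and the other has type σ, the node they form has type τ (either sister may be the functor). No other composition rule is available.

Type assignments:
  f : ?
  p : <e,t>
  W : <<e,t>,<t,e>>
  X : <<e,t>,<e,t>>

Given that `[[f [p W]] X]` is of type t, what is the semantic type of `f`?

<<t,e>,<<<e,t>,<e,t>>,t>>

For [[f [p W]] X] to have type t with X of type <<e,t>,<e,t>>, [f [p W]] must be the function: [f [p W]] : <<<e,t>,<e,t>>,t>.
For [f [p W]] to have type <<<e,t>,<e,t>>,t> with [p W] of type <t,e>, f must be the function: f : <<t,e>,<<<e,t>,<e,t>>,t>>.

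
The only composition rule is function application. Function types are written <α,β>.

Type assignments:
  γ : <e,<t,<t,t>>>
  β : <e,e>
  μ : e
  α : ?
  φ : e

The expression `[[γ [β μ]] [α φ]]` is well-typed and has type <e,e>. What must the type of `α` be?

<e,<<t,<t,t>>,<e,e>>>

[[γ [β μ]] [α φ]] is required to be <e,e>. [γ [β μ]] : <t,<t,t>> cannot yield <e,e> as functor, so [α φ] : <<t,<t,t>>,<e,e>>.
[α φ] is required to be <<t,<t,t>>,<e,e>>. φ : e cannot yield <<t,<t,t>>,<e,e>> as functor, so α : <e,<<t,<t,t>>,<e,e>>>.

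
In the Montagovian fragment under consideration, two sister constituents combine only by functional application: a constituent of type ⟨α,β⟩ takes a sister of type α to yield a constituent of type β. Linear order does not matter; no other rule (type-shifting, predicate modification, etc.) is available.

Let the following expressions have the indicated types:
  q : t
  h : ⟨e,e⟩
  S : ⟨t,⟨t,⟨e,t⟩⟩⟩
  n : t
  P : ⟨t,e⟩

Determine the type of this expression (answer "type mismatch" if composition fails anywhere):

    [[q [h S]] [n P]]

type mismatch

At [h S]: neither ⟨e,e⟩ nor ⟨t,⟨t,⟨e,t⟩⟩⟩ can take the other as argument; the node is ill-typed.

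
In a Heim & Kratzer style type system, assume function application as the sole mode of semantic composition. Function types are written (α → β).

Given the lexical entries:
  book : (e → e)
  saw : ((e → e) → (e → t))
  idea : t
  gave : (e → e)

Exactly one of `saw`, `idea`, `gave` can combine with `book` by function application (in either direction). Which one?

saw

saw — combines: saw : ((e → e) → (e → t)) takes book : (e → e) as argument, giving (e → t).
idea : t — does not combine with book.
gave : (e → e) — does not combine with book.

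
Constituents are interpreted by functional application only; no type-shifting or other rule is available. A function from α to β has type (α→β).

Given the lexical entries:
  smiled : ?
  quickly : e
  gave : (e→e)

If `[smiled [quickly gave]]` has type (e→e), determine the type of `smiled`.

At [smiled [quickly gave]] (required: (e→e)): [quickly gave] is e, which is not a function with range (e→e); hence smiled is the functor — type (e→(e→e)).

(e→(e→e))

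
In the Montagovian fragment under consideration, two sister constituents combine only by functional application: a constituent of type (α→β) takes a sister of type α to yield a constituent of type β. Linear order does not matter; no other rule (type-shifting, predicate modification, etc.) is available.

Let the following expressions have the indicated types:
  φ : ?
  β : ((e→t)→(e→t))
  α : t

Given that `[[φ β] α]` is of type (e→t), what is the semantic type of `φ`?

[[φ β] α] is required to be (e→t). α : t cannot yield (e→t) as functor, so [φ β] : (t→(e→t)).
[φ β] is required to be (t→(e→t)). β : ((e→t)→(e→t)) cannot yield (t→(e→t)) as functor, so φ : (((e→t)→(e→t))→(t→(e→t))).

(((e→t)→(e→t))→(t→(e→t)))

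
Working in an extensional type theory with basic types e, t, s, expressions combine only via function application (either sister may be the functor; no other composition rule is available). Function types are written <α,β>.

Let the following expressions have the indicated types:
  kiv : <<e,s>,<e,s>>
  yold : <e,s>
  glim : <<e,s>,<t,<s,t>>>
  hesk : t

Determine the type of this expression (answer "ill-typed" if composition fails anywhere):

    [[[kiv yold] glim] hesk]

[kiv yold]: functor kiv : <<e,s>,<e,s>>, argument yold : <e,s>; result <e,s>.
[[kiv yold] glim]: functor glim : <<e,s>,<t,<s,t>>>, argument [kiv yold] : <e,s>; result <t,<s,t>>.
[[[kiv yold] glim] hesk]: functor [[kiv yold] glim] : <t,<s,t>>, argument hesk : t; result <s,t>.

<s,t>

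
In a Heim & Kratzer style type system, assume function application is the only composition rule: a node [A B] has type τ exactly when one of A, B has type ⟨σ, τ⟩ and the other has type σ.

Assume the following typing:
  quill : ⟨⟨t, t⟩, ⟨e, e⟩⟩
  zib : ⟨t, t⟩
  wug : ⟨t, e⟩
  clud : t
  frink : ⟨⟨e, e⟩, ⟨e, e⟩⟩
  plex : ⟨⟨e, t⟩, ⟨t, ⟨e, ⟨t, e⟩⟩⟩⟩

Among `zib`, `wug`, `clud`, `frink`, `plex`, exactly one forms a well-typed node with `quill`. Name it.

zib

zib — combines: quill : ⟨⟨t, t⟩, ⟨e, e⟩⟩ takes zib : ⟨t, t⟩ as argument, giving ⟨e, e⟩.
wug : ⟨t, e⟩ — does not combine with quill.
clud : t — does not combine with quill.
frink : ⟨⟨e, e⟩, ⟨e, e⟩⟩ — does not combine with quill.
plex : ⟨⟨e, t⟩, ⟨t, ⟨e, ⟨t, e⟩⟩⟩⟩ — does not combine with quill.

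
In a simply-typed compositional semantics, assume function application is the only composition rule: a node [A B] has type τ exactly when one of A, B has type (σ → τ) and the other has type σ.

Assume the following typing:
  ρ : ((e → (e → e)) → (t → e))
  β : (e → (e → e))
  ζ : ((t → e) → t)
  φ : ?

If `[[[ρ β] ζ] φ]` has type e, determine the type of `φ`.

At [[[ρ β] ζ] φ] (required: e): [[ρ β] ζ] is t, which is not a function with range e; hence φ is the functor — type (t → e).

(t → e)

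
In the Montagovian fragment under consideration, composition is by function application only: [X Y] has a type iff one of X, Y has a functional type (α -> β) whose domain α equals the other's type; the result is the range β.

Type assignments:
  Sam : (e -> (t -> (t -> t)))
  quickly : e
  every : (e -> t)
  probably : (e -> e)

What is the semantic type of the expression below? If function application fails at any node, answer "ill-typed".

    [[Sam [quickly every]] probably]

[quickly every]: functor every : (e -> t), argument quickly : e; result t.
[Sam [quickly every]]: (e -> (t -> (t -> t))) and t cannot combine by function application — type clash.

ill-typed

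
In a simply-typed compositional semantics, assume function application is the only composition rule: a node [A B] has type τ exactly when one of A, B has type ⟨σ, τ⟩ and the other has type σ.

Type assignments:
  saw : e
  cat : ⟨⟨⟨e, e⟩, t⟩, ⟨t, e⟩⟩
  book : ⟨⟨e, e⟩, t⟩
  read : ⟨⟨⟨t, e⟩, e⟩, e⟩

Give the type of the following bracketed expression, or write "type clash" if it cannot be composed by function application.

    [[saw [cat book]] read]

At [cat book], cat : ⟨⟨⟨e, e⟩, t⟩, ⟨t, e⟩⟩ takes book : ⟨⟨e, e⟩, t⟩, giving ⟨t, e⟩.
[saw [cat book]]: e and ⟨t, e⟩ cannot combine by function application — type clash.

type clash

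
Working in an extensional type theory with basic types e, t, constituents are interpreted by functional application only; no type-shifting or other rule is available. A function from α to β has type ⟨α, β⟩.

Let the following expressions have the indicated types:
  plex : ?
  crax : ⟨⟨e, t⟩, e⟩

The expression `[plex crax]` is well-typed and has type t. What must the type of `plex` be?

⟨⟨⟨e, t⟩, e⟩, t⟩

At [plex crax] (required: t): crax is ⟨⟨e, t⟩, e⟩, which is not a function with range t; hence plex is the functor — type ⟨⟨⟨e, t⟩, e⟩, t⟩.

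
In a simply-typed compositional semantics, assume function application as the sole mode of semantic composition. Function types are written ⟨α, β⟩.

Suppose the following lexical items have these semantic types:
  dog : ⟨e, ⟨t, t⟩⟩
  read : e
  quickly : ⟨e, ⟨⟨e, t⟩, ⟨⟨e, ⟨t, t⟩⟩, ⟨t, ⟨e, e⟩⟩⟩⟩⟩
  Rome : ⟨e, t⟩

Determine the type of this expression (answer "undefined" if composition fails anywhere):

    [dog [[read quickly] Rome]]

⟨t, ⟨e, e⟩⟩

[read quickly]: functor quickly : ⟨e, ⟨⟨e, t⟩, ⟨⟨e, ⟨t, t⟩⟩, ⟨t, ⟨e, e⟩⟩⟩⟩⟩, argument read : e; result ⟨⟨e, t⟩, ⟨⟨e, ⟨t, t⟩⟩, ⟨t, ⟨e, e⟩⟩⟩⟩.
[[read quickly] Rome]: functor [read quickly] : ⟨⟨e, t⟩, ⟨⟨e, ⟨t, t⟩⟩, ⟨t, ⟨e, e⟩⟩⟩⟩, argument Rome : ⟨e, t⟩; result ⟨⟨e, ⟨t, t⟩⟩, ⟨t, ⟨e, e⟩⟩⟩.
[dog [[read quickly] Rome]]: functor [[read quickly] Rome] : ⟨⟨e, ⟨t, t⟩⟩, ⟨t, ⟨e, e⟩⟩⟩, argument dog : ⟨e, ⟨t, t⟩⟩; result ⟨t, ⟨e, e⟩⟩.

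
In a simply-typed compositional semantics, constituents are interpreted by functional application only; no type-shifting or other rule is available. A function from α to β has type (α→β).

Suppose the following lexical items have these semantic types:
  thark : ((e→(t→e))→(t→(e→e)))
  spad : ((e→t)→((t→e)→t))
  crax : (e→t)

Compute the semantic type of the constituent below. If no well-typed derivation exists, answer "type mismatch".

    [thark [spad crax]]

type mismatch

At [spad crax], spad : ((e→t)→((t→e)→t)) takes crax : (e→t), giving ((t→e)→t).
[thark [spad crax]]: ((e→(t→e))→(t→(e→e))) with ((t→e)→t) — neither is a function whose domain matches the other; composition fails here.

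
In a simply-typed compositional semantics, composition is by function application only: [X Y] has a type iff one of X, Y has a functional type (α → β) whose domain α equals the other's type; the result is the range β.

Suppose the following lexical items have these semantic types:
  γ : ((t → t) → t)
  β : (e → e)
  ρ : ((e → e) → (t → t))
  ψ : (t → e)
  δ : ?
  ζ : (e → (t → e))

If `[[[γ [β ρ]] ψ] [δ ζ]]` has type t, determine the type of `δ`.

For [[[γ [β ρ]] ψ] [δ ζ]] to have type t with [[γ [β ρ]] ψ] of type e, [δ ζ] must be the function: [δ ζ] : (e → t).
For [δ ζ] to have type (e → t) with ζ of type (e → (t → e)), δ must be the function: δ : ((e → (t → e)) → (e → t)).

((e → (t → e)) → (e → t))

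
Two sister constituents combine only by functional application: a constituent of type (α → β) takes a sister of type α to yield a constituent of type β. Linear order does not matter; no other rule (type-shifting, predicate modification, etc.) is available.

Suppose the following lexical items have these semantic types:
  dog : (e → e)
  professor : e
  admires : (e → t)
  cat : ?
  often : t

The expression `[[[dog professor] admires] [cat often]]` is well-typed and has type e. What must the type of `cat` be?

At [[[dog professor] admires] [cat often]] (required: e): [[dog professor] admires] is t, which is not a function with range e; hence [cat often] is the functor — type (t → e).
At [cat often] (required: (t → e)): often is t, which is not a function with range (t → e); hence cat is the functor — type (t → (t → e)).

(t → (t → e))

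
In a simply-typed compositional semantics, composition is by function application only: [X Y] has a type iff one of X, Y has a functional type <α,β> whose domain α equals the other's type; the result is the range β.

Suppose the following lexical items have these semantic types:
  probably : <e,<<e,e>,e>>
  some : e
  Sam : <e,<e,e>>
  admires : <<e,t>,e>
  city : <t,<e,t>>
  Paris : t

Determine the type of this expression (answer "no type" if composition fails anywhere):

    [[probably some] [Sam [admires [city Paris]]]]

e

[probably some]: <e,<<e,e>,e>> applied to e yields <<e,e>,e>.
[city Paris]: <t,<e,t>> applied to t yields <e,t>.
[admires [city Paris]]: <<e,t>,e> applied to <e,t> yields e.
[Sam [admires [city Paris]]]: <e,<e,e>> applied to e yields <e,e>.
[[probably some] [Sam [admires [city Paris]]]]: <<e,e>,e> applied to <e,e> yields e.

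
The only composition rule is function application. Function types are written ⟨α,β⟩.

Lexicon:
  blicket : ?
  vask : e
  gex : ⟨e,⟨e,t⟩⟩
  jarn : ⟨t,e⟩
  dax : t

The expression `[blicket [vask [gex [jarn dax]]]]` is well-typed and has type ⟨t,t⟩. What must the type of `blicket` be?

At [blicket [vask [gex [jarn dax]]]] (required: ⟨t,t⟩): [vask [gex [jarn dax]]] is t, which is not a function with range ⟨t,t⟩; hence blicket is the functor — type ⟨t,⟨t,t⟩⟩.

⟨t,⟨t,t⟩⟩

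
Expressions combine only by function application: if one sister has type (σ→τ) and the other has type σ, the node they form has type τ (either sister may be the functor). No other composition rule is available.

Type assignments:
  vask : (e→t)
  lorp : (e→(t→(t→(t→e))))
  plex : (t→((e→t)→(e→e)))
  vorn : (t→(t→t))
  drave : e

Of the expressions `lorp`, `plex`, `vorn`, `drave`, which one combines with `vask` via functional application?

drave

lorp : (e→(t→(t→(t→e)))) — no; vask wants e, and lorp wants e.
plex : (t→((e→t)→(e→e))) — no; vask wants e, and plex wants t.
vorn : (t→(t→t)) — no; vask wants e, and vorn wants t.
drave — combines: vask : (e→t) takes drave : e as argument, giving t.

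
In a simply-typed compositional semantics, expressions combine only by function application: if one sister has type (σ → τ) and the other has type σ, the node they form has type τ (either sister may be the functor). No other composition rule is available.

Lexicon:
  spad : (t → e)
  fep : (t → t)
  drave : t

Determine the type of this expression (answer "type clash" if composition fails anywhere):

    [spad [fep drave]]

[fep drave]: fep is (t → t), drave is t; result t.
[spad [fep drave]]: spad is (t → e), [fep drave] is t; result e.

e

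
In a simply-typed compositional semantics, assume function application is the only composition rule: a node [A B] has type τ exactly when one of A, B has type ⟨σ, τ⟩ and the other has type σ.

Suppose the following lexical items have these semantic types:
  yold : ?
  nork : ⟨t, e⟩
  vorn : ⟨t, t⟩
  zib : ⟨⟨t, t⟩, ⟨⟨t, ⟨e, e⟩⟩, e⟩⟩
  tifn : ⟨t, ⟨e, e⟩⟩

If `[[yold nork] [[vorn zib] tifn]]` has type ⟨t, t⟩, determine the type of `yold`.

⟨⟨t, e⟩, ⟨e, ⟨t, t⟩⟩⟩

[[yold nork] [[vorn zib] tifn]] must have type ⟨t, t⟩. The sister [[vorn zib] tifn] has type e; that is not a function onto ⟨t, t⟩, so [yold nork] must be the functor, of type ⟨e, ⟨t, t⟩⟩.
[yold nork] must have type ⟨e, ⟨t, t⟩⟩. The sister nork has type ⟨t, e⟩; that is not a function onto ⟨e, ⟨t, t⟩⟩, so yold must be the functor, of type ⟨⟨t, e⟩, ⟨e, ⟨t, t⟩⟩⟩.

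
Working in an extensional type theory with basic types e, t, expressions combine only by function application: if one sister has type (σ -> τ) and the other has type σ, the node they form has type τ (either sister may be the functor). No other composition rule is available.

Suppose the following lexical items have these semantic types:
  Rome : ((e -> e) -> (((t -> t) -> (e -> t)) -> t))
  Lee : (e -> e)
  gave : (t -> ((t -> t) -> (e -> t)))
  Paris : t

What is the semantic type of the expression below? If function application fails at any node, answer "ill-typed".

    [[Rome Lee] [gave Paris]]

t

[Rome Lee]: ((e -> e) -> (((t -> t) -> (e -> t)) -> t)) applied to (e -> e) yields (((t -> t) -> (e -> t)) -> t).
[gave Paris]: (t -> ((t -> t) -> (e -> t))) applied to t yields ((t -> t) -> (e -> t)).
[[Rome Lee] [gave Paris]]: (((t -> t) -> (e -> t)) -> t) applied to ((t -> t) -> (e -> t)) yields t.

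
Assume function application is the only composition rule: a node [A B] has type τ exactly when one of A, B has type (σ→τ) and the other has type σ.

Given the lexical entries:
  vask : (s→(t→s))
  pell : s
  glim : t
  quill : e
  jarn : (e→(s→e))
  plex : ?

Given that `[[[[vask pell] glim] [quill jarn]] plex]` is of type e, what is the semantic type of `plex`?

(e→e)

[[[[vask pell] glim] [quill jarn]] plex] must have type e. The sister [[[vask pell] glim] [quill jarn]] has type e; that is not a function onto e, so plex must be the functor, of type (e→e).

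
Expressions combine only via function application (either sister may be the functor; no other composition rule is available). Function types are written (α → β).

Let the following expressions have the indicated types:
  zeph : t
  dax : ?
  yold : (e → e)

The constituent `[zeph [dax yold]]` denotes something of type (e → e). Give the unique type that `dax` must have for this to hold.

For [zeph [dax yold]] to have type (e → e) with zeph of type t, [dax yold] must be the function: [dax yold] : (t → (e → e)).
For [dax yold] to have type (t → (e → e)) with yold of type (e → e), dax must be the function: dax : ((e → e) → (t → (e → e))).

((e → e) → (t → (e → e)))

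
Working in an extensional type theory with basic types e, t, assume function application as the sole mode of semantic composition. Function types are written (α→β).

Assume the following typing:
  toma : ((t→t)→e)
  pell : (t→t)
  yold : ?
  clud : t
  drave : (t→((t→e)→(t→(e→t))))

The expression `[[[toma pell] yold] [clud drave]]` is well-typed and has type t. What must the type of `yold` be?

(e→(((t→e)→(t→(e→t)))→t))

At [[[toma pell] yold] [clud drave]] (required: t): [clud drave] is ((t→e)→(t→(e→t))), which is not a function with range t; hence [[toma pell] yold] is the functor — type (((t→e)→(t→(e→t)))→t).
At [[toma pell] yold] (required: (((t→e)→(t→(e→t)))→t)): [toma pell] is e, which is not a function with range (((t→e)→(t→(e→t)))→t); hence yold is the functor — type (e→(((t→e)→(t→(e→t)))→t)).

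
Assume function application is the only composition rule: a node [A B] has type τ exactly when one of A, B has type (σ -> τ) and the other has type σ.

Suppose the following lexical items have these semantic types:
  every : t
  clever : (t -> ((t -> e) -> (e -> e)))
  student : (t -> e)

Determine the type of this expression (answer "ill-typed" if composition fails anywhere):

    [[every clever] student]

[every clever] — clever of type (t -> ((t -> e) -> (e -> e))) combines with every of type t: type ((t -> e) -> (e -> e)).
[[every clever] student] — [every clever] of type ((t -> e) -> (e -> e)) combines with student of type (t -> e): type (e -> e).

(e -> e)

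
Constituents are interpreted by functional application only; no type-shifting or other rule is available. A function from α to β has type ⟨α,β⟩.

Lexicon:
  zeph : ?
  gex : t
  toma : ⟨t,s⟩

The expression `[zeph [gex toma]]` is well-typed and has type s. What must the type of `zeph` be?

⟨s,s⟩

At [zeph [gex toma]] (required: s): [gex toma] is s, which is not a function with range s; hence zeph is the functor — type ⟨s,s⟩.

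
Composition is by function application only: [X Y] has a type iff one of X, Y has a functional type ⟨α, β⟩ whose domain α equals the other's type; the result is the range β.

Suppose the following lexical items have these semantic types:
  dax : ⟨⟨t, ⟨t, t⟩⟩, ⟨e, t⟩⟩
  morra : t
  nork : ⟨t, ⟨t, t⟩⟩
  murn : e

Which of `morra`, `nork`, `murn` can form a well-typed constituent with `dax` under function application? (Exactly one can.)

morra : t — dax needs ⟨t, ⟨t, t⟩⟩; morra needs nothing (atomic); neither fits.
nork — combines: dax : ⟨⟨t, ⟨t, t⟩⟩, ⟨e, t⟩⟩ takes nork : ⟨t, ⟨t, t⟩⟩ as argument, giving ⟨e, t⟩.
murn : e — dax needs ⟨t, ⟨t, t⟩⟩; murn needs nothing (atomic); neither fits.

nork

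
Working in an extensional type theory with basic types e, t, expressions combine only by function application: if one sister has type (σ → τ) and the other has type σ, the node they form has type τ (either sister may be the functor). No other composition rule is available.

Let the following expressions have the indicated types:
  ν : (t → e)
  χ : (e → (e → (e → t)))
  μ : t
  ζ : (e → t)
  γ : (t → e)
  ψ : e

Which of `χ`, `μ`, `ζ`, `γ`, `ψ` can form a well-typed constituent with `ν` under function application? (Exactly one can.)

χ : (e → (e → (e → t))) — neither side's domain matches the other.
μ — combines: ν : (t → e) takes μ : t as argument, giving e.
ζ : (e → t) — neither side's domain matches the other.
γ : (t → e) — neither side's domain matches the other.
ψ : e — neither side's domain matches the other.

μ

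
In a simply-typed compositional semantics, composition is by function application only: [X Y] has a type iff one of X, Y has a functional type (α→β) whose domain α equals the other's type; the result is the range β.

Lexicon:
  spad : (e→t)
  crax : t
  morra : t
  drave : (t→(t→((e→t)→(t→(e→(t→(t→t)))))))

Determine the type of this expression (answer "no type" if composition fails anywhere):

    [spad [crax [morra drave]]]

[morra drave] — drave of type (t→(t→((e→t)→(t→(e→(t→(t→t))))))) combines with morra of type t: type (t→((e→t)→(t→(e→(t→(t→t)))))).
[crax [morra drave]] — [morra drave] of type (t→((e→t)→(t→(e→(t→(t→t)))))) combines with crax of type t: type ((e→t)→(t→(e→(t→(t→t))))).
[spad [crax [morra drave]]] — [crax [morra drave]] of type ((e→t)→(t→(e→(t→(t→t))))) combines with spad of type (e→t): type (t→(e→(t→(t→t)))).

(t→(e→(t→(t→t))))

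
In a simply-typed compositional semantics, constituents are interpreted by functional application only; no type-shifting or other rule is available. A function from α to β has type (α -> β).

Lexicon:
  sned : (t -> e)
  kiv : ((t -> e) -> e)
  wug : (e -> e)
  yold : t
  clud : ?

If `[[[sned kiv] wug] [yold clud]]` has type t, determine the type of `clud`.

[[[sned kiv] wug] [yold clud]] must have type t. The sister [[sned kiv] wug] has type e; that is not a function onto t, so [yold clud] must be the functor, of type (e -> t).
[yold clud] must have type (e -> t). The sister yold has type t; that is not a function onto (e -> t), so clud must be the functor, of type (t -> (e -> t)).

(t -> (e -> t))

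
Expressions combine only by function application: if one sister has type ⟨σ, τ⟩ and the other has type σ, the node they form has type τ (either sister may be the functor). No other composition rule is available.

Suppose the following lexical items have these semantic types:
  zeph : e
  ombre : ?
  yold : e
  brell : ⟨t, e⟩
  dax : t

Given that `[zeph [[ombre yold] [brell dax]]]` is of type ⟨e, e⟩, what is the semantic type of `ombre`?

For [zeph [[ombre yold] [brell dax]]] to have type ⟨e, e⟩ with zeph of type e, [[ombre yold] [brell dax]] must be the function: [[ombre yold] [brell dax]] : ⟨e, ⟨e, e⟩⟩.
For [[ombre yold] [brell dax]] to have type ⟨e, ⟨e, e⟩⟩ with [brell dax] of type e, [ombre yold] must be the function: [ombre yold] : ⟨e, ⟨e, ⟨e, e⟩⟩⟩.
For [ombre yold] to have type ⟨e, ⟨e, ⟨e, e⟩⟩⟩ with yold of type e, ombre must be the function: ombre : ⟨e, ⟨e, ⟨e, ⟨e, e⟩⟩⟩⟩.

⟨e, ⟨e, ⟨e, ⟨e, e⟩⟩⟩⟩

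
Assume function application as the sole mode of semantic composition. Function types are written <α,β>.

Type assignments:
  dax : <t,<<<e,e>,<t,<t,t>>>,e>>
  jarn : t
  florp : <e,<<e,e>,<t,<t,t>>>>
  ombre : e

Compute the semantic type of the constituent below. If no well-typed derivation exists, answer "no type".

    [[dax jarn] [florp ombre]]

e

[dax jarn]: <t,<<<e,e>,<t,<t,t>>>,e>> applied to t yields <<<e,e>,<t,<t,t>>>,e>.
[florp ombre]: <e,<<e,e>,<t,<t,t>>>> applied to e yields <<e,e>,<t,<t,t>>>.
[[dax jarn] [florp ombre]]: <<<e,e>,<t,<t,t>>>,e> applied to <<e,e>,<t,<t,t>>> yields e.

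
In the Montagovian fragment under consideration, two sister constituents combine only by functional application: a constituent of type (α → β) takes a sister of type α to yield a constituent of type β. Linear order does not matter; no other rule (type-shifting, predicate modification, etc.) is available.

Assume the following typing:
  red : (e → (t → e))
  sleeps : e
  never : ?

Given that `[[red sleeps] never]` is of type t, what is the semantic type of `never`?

For [[red sleeps] never] to have type t with [red sleeps] of type (t → e), never must be the function: never : ((t → e) → t).

((t → e) → t)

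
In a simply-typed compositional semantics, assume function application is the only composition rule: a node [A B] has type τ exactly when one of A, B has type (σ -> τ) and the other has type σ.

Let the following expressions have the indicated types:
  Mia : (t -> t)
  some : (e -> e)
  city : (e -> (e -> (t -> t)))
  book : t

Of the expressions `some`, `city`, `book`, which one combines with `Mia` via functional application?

book

some : (e -> e) — does not combine with Mia.
city : (e -> (e -> (t -> t))) — does not combine with Mia.
book — combines: Mia : (t -> t) takes book : t as argument, giving t.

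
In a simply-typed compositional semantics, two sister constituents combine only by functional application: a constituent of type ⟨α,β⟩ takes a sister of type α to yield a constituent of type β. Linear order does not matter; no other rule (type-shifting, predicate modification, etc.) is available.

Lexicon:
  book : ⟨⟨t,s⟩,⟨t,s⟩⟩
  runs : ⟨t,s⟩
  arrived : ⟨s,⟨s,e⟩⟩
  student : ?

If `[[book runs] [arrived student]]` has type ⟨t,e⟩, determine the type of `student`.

[[book runs] [arrived student]] is required to be ⟨t,e⟩. [book runs] : ⟨t,s⟩ cannot yield ⟨t,e⟩ as functor, so [arrived student] : ⟨⟨t,s⟩,⟨t,e⟩⟩.
[arrived student] is required to be ⟨⟨t,s⟩,⟨t,e⟩⟩. arrived : ⟨s,⟨s,e⟩⟩ cannot yield ⟨⟨t,s⟩,⟨t,e⟩⟩ as functor, so student : ⟨⟨s,⟨s,e⟩⟩,⟨⟨t,s⟩,⟨t,e⟩⟩⟩.

⟨⟨s,⟨s,e⟩⟩,⟨⟨t,s⟩,⟨t,e⟩⟩⟩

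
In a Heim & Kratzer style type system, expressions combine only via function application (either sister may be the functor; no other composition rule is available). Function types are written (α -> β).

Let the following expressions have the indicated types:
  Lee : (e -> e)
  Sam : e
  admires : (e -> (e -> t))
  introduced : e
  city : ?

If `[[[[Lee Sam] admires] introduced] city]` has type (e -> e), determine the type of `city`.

At [[[[Lee Sam] admires] introduced] city] (required: (e -> e)): [[[Lee Sam] admires] introduced] is t, which is not a function with range (e -> e); hence city is the functor — type (t -> (e -> e)).

(t -> (e -> e))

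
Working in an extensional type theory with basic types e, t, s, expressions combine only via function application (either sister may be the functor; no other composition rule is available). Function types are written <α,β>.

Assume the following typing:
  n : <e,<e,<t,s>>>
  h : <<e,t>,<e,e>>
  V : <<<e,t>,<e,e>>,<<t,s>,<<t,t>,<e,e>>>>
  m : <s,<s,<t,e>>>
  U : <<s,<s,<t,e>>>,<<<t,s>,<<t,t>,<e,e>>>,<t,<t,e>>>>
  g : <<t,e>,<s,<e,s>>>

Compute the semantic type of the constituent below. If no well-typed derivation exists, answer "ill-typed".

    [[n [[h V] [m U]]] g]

[h V]: functor V : <<<e,t>,<e,e>>,<<t,s>,<<t,t>,<e,e>>>>, argument h : <<e,t>,<e,e>>; result <<t,s>,<<t,t>,<e,e>>>.
[m U]: functor U : <<s,<s,<t,e>>>,<<<t,s>,<<t,t>,<e,e>>>,<t,<t,e>>>>, argument m : <s,<s,<t,e>>>; result <<<t,s>,<<t,t>,<e,e>>>,<t,<t,e>>>.
[[h V] [m U]]: functor [m U] : <<<t,s>,<<t,t>,<e,e>>>,<t,<t,e>>>, argument [h V] : <<t,s>,<<t,t>,<e,e>>>; result <t,<t,e>>.
At [n [[h V] [m U]]]: neither <e,<e,<t,s>>> nor <t,<t,e>> can take the other as argument; the node is ill-typed.

ill-typed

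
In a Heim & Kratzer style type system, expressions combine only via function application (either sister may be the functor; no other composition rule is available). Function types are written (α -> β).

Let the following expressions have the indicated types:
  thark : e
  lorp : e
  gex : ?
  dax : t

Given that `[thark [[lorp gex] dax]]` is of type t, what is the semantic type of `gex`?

For [thark [[lorp gex] dax]] to have type t with thark of type e, [[lorp gex] dax] must be the function: [[lorp gex] dax] : (e -> t).
For [[lorp gex] dax] to have type (e -> t) with dax of type t, [lorp gex] must be the function: [lorp gex] : (t -> (e -> t)).
For [lorp gex] to have type (t -> (e -> t)) with lorp of type e, gex must be the function: gex : (e -> (t -> (e -> t))).

(e -> (t -> (e -> t)))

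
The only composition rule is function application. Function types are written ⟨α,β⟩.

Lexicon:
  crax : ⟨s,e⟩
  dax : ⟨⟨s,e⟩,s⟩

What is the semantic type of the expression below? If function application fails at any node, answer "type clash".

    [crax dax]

[crax dax]: ⟨⟨s,e⟩,s⟩ applied to ⟨s,e⟩ yields s.

s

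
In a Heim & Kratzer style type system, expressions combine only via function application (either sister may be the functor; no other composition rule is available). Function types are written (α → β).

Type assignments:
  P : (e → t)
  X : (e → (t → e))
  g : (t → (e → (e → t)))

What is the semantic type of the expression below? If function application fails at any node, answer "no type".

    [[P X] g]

no type

[P X]: (e → t) and (e → (t → e)) cannot combine by function application — type clash.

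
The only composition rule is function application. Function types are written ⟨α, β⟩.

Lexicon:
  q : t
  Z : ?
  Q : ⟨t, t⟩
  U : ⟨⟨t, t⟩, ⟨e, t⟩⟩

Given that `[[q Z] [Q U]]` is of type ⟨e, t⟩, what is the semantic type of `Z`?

At [[q Z] [Q U]] (required: ⟨e, t⟩): [Q U] is ⟨e, t⟩, which is not a function with range ⟨e, t⟩; hence [q Z] is the functor — type ⟨⟨e, t⟩, ⟨e, t⟩⟩.
At [q Z] (required: ⟨⟨e, t⟩, ⟨e, t⟩⟩): q is t, which is not a function with range ⟨⟨e, t⟩, ⟨e, t⟩⟩; hence Z is the functor — type ⟨t, ⟨⟨e, t⟩, ⟨e, t⟩⟩⟩.

⟨t, ⟨⟨e, t⟩, ⟨e, t⟩⟩⟩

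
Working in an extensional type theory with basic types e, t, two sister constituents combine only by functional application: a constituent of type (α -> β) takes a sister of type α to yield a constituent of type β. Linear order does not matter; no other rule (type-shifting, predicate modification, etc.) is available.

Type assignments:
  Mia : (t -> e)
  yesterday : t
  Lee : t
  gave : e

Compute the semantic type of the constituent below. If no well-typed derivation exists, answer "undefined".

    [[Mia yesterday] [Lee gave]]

undefined

[Mia yesterday] — Mia of type (t -> e) combines with yesterday of type t: type e.
At [Lee gave]: neither t nor e can take the other as argument; the node is ill-typed.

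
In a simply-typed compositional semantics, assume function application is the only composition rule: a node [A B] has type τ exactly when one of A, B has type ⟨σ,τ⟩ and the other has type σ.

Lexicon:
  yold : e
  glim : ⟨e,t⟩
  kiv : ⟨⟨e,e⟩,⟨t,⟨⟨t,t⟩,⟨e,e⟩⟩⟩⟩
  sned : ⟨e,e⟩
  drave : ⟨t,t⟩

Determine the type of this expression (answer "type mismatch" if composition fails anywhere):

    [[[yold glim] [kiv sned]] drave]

[yold glim]: ⟨e,t⟩ applied to e yields t.
[kiv sned]: ⟨⟨e,e⟩,⟨t,⟨⟨t,t⟩,⟨e,e⟩⟩⟩⟩ applied to ⟨e,e⟩ yields ⟨t,⟨⟨t,t⟩,⟨e,e⟩⟩⟩.
[[yold glim] [kiv sned]]: ⟨t,⟨⟨t,t⟩,⟨e,e⟩⟩⟩ applied to t yields ⟨⟨t,t⟩,⟨e,e⟩⟩.
[[[yold glim] [kiv sned]] drave]: ⟨⟨t,t⟩,⟨e,e⟩⟩ applied to ⟨t,t⟩ yields ⟨e,e⟩.

⟨e,e⟩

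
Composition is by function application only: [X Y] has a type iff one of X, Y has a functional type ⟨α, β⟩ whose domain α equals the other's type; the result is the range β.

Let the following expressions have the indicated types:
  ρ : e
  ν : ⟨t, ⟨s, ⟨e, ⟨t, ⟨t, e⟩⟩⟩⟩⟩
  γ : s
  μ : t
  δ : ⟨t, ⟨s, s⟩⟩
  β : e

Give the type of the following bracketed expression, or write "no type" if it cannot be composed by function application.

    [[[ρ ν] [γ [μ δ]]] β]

[ρ ν]: e with ⟨t, ⟨s, ⟨e, ⟨t, ⟨t, e⟩⟩⟩⟩⟩ — neither is a function whose domain matches the other; composition fails here.

no type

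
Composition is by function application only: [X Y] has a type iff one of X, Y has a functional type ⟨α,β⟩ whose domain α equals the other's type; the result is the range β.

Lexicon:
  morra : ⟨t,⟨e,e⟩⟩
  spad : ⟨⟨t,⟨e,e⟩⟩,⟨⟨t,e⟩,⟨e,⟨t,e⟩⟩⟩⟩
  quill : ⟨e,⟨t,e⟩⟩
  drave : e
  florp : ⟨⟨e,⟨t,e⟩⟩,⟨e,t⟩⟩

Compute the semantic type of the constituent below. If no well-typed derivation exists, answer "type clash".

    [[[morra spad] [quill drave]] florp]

⟨e,t⟩

[morra spad] — spad of type ⟨⟨t,⟨e,e⟩⟩,⟨⟨t,e⟩,⟨e,⟨t,e⟩⟩⟩⟩ combines with morra of type ⟨t,⟨e,e⟩⟩: type ⟨⟨t,e⟩,⟨e,⟨t,e⟩⟩⟩.
[quill drave] — quill of type ⟨e,⟨t,e⟩⟩ combines with drave of type e: type ⟨t,e⟩.
[[morra spad] [quill drave]] — [morra spad] of type ⟨⟨t,e⟩,⟨e,⟨t,e⟩⟩⟩ combines with [quill drave] of type ⟨t,e⟩: type ⟨e,⟨t,e⟩⟩.
[[[morra spad] [quill drave]] florp] — florp of type ⟨⟨e,⟨t,e⟩⟩,⟨e,t⟩⟩ combines with [[morra spad] [quill drave]] of type ⟨e,⟨t,e⟩⟩: type ⟨e,t⟩.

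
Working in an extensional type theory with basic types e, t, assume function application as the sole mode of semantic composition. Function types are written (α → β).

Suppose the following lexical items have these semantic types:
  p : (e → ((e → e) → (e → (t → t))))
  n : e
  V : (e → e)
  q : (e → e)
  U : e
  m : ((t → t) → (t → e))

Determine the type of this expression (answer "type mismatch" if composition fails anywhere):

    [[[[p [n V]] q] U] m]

[n V]: V is (e → e), n is e; result e.
[p [n V]]: p is (e → ((e → e) → (e → (t → t)))), [n V] is e; result ((e → e) → (e → (t → t))).
[[p [n V]] q]: [p [n V]] is ((e → e) → (e → (t → t))), q is (e → e); result (e → (t → t)).
[[[p [n V]] q] U]: [[p [n V]] q] is (e → (t → t)), U is e; result (t → t).
[[[[p [n V]] q] U] m]: m is ((t → t) → (t → e)), [[[p [n V]] q] U] is (t → t); result (t → e).

(t → e)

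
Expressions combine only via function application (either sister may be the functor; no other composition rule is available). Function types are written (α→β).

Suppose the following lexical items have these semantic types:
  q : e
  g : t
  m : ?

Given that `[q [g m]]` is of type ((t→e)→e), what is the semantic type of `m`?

[q [g m]] must have type ((t→e)→e). The sister q has type e; that is not a function onto ((t→e)→e), so [g m] must be the functor, of type (e→((t→e)→e)).
[g m] must have type (e→((t→e)→e)). The sister g has type t; that is not a function onto (e→((t→e)→e)), so m must be the functor, of type (t→(e→((t→e)→e))).

(t→(e→((t→e)→e)))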